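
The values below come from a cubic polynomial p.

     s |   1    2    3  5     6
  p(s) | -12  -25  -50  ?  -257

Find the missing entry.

The 4 known points determine the degree-3 polynomial uniquely.
Write p(s) = as^3 + bs^2 + cs + d. Substituting each data point gives a linear system:
  a + b + c + d = -12
  8a + 4b + 2c + d = -25
  27a + 9b + 3c + d = -50
  216a + 36b + 6c + d = -257
Solving the system yields a = -1, b = 0, c = -6, d = -5.
So p(s) = -s^3 - 6s - 5.
Then p(5) = -160.

-160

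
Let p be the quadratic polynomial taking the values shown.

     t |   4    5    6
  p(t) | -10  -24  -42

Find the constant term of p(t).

6

Write p(t) = at^2 + bt + c. Substituting each data point gives a linear system:
  16a + 4b + c = -10
  25a + 5b + c = -24
  36a + 6b + c = -42
Solving the system yields a = -2, b = 4, c = 6.
So p(t) = -2t² + 4t + 6.
The constant term is 6.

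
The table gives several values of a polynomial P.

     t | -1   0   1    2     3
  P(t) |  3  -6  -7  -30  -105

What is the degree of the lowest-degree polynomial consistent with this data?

3

Forward differences of the values at t = -1, 0, 1, 2, 3:
  P  : 3  -6  -7  -30  -105
  Δ  : -9  -1  -23  -75
  Δ^2: 8  -22  -52
  Δ^3: -30  -30
  Δ^4: 0
The third differences are constant (-30) and nonzero, while all higher differences vanish, so the minimal degree is 3.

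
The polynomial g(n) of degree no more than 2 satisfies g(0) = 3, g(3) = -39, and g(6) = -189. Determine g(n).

Write g(n) = an^2 + bn + c. Substituting each data point gives a linear system:
  c = 3
  9a + 3b + c = -39
  36a + 6b + c = -189
Solving the system yields a = -6, b = 4, c = 3.
So g(n) = -6n² + 4n + 3.
Check: g(6) = -189. ✓

g(n) = -6n^2 + 4n + 3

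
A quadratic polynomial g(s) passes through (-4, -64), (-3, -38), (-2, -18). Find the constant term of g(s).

Write g(s) = as^2 + bs + c. Substituting each data point gives a linear system:
  16a - 4b + c = -64
  9a - 3b + c = -38
  4a - 2b + c = -18
Solving the system yields a = -3, b = 5, c = 4.
So g(s) = -3s² + 5s + 4.
The constant term is 4.

4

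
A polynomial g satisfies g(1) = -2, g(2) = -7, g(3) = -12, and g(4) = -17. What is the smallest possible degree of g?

1

Forward differences of the values at t = 1, 2, 3, 4:
  g  : -2  -7  -12  -17
  Δ  : -5  -5  -5
  Δ^2: 0  0
  Δ^3: 0
The first differences are constant (-5) and nonzero, while all higher differences vanish, so the minimal degree is 1.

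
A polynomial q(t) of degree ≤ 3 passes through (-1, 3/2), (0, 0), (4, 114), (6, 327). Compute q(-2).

3

Write q(t) = at^3 + bt^2 + ct + d. Substituting each data point gives a linear system:
  -a + b - c + d = 3/2
  d = 0
  64a + 16b + 4c + d = 114
  216a + 36b + 6c + d = 327
Solving the system yields a = 1, b = 3, c = 1/2, d = 0.
So q(t) = t^3 + 3t^2 + (1/2)t.
Then q(-2) = 3.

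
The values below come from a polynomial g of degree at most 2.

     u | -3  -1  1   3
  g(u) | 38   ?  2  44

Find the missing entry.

0

On equispaced nodes a degree-2 polynomial has vanishing third forward difference, so
  - g(-3) + 3·g(-1) - 3·g(1) + g(3) = 0.
Substituting the known values and solving for g(-1):
  3·g(-1) = 0
  g(-1) = 0.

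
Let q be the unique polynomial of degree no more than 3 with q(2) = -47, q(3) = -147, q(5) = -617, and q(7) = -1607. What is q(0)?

3

Using the Lagrange interpolation formula with nodes 2, 3, 5, 7:
  L_0(t) = (t - 3)(t - 5)(t - 7) / -15
  L_1(t) = (t - 2)(t - 5)(t - 7) / 8
  L_2(t) = (t - 2)(t - 3)(t - 7) / -12
  L_3(t) = (t - 2)(t - 3)(t - 5) / 40
Then q(t) = -47·L_0(t) - 147·L_1(t) - 617·L_2(t) - 1607·L_3(t).
Expanding and collecting terms gives q(t) = -4t^3 - 5t^2 + t + 3.
Evaluating at t = 0: q(0) = 3.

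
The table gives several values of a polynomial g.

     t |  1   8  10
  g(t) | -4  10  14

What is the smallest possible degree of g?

1

Divided differences on the nodes 1, 8, 10:
  order 0: -4  10  14
  order 1: 2  2
  order 2: 0
The order-1 divided differences are all 2 (nonzero) and every higher order vanishes, so the data lies on a polynomial of degree exactly 1.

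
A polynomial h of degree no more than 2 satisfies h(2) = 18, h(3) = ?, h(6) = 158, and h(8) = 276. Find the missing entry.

The 3 known points determine the degree-2 polynomial uniquely.
Write h(t) = at^2 + bt + c. Substituting each data point gives a linear system:
  4a + 2b + c = 18
  36a + 6b + c = 158
  64a + 8b + c = 276
Solving the system yields a = 4, b = 3, c = -4.
So h(t) = 4t² + 3t - 4.
Then h(3) = 41.

41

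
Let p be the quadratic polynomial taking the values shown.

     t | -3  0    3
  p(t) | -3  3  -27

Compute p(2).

-13

Write p(t) = at^2 + bt + c. Substituting each data point gives a linear system:
  9a - 3b + c = -3
  c = 3
  9a + 3b + c = -27
Solving the system yields a = -2, b = -4, c = 3.
So p(t) = -2t^2 - 4t + 3.
Then p(2) = -13.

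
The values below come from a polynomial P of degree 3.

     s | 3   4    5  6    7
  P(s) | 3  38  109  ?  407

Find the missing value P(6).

On equispaced nodes a degree-3 polynomial has vanishing fourth forward difference, so
  P(3) - 4·P(4) + 6·P(5) - 4·P(6) + P(7) = 0.
Substituting the known values and solving for P(6):
  -4·P(6) = -912
  P(6) = 228.

228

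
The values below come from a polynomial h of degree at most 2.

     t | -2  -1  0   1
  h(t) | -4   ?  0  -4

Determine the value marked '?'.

The 3 known points determine the degree-2 polynomial uniquely.
Write h(t) = at^2 + bt + c. Substituting each data point gives a linear system:
  4a - 2b + c = -4
  c = 0
  a + b + c = -4
Solving the system yields a = -2, b = -2, c = 0.
So h(t) = -2t² - 2t.
Then h(-1) = 0.

0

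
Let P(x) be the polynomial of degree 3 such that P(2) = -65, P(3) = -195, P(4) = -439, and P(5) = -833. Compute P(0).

-3

Write P(x) = ax^3 + bx^2 + cx + d. Substituting each data point gives a linear system:
  8a + 4b + 2c + d = -65
  27a + 9b + 3c + d = -195
  64a + 16b + 4c + d = -439
  125a + 25b + 5c + d = -833
Solving the system yields a = -6, b = -3, c = -1, d = -3.
So P(x) = -6x^3 - 3x^2 - x - 3.
Then P(0) = -3.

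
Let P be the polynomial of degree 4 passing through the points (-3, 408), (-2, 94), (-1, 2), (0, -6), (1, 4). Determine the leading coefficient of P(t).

Write P(t) = at^4 + bt^3 + ct^2 + dt + e. Substituting each data point gives a linear system:
  81a - 27b + 9c - 3d + e = 408
  16a - 8b + 4c - 2d + e = 94
  a - b + c - d + e = 2
  e = -6
  a + b + c + d + e = 4
Solving the system yields a = 3, b = -5, c = 6, d = 6, e = -6.
So P(t) = 3t^4 - 5t^3 + 6t^2 + 6t - 6.
The leading coefficient is 3.

3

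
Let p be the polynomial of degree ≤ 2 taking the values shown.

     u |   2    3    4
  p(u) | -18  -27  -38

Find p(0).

Forward differences of the values at u = 2, 3, 4:
  p  : -18  -27  -38
  Δ  : -9  -11
  Δ^2: -2
The second differences are constant, confirming degree 2.
Interpolating (Newton forward form) and evaluating at u = 0 gives p(0) = -6.

-6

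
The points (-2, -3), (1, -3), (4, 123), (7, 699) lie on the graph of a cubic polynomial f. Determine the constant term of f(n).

-1

Write f(n) = an^3 + bn^2 + cn + d. Substituting each data point gives a linear system:
  -8a + 4b - 2c + d = -3
  a + b + c + d = -3
  64a + 16b + 4c + d = 123
  343a + 49b + 7c + d = 699
Solving the system yields a = 2, b = 1, c = -5, d = -1.
So f(n) = 2n^3 + n^2 - 5n - 1.
The constant term is -1.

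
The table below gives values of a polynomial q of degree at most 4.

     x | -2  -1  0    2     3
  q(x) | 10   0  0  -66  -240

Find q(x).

Using the Lagrange interpolation formula with nodes -2, -1, 0, 2, 3:
  L_0(x) = (x + 1)x(x - 2)(x - 3) / 40
  L_1(x) = (x + 2)x(x - 2)(x - 3) / -12
  L_2(x) = (x + 2)(x + 1)(x - 2)(x - 3) / 12
  L_3(x) = (x + 2)(x + 1)x(x - 3) / -24
  L_4(x) = (x + 2)(x + 1)x(x - 2) / 60
Then q(x) = 10·L_0(x) + 0·L_1(x) + 0·L_2(x) - 66·L_3(x) - 240·L_4(x).
Expanding and collecting terms gives q(x) = -x^4 - 5x^3 - 3x^2 + x.
Check: q(2) = -66. ✓

q(x) = -x^4 - 5x^3 - 3x^2 + x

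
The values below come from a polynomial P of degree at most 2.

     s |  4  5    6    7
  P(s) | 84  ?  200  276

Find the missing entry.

On equispaced nodes a degree-2 polynomial has vanishing third forward difference, so
  - P(4) + 3·P(5) - 3·P(6) + P(7) = 0.
Substituting the known values and solving for P(5):
  3·P(5) = 408
  P(5) = 136.

136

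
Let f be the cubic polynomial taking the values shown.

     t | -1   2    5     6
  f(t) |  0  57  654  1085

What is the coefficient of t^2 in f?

Write f(t) = at^3 + bt^2 + ct + d. Substituting each data point gives a linear system:
  -a + b - c + d = 0
  8a + 4b + 2c + d = 57
  125a + 25b + 5c + d = 654
  216a + 36b + 6c + d = 1085
Solving the system yields a = 4, b = 6, c = 1, d = -1.
So f(t) = 4t³ + 6t² + t - 1.
The coefficient of t^2 is 6.

6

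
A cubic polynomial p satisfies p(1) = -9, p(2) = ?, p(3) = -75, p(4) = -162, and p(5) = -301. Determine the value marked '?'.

-28

On equispaced nodes a degree-3 polynomial has vanishing fourth forward difference, so
  p(1) - 4·p(2) + 6·p(3) - 4·p(4) + p(5) = 0.
Substituting the known values and solving for p(2):
  -4·p(2) = 112
  p(2) = -28.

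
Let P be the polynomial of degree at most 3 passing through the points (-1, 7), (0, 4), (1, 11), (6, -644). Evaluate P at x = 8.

-1676

Write P(x) = ax^3 + bx^2 + cx + d. Substituting each data point gives a linear system:
  -a + b - c + d = 7
  d = 4
  a + b + c + d = 11
  216a + 36b + 6c + d = -644
Solving the system yields a = -4, b = 5, c = 6, d = 4.
So P(x) = -4x^3 + 5x^2 + 6x + 4.
Then P(8) = -1676.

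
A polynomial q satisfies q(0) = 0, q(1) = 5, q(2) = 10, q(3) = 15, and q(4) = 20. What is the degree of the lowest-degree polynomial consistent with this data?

Forward differences of the values at u = 0, 1, 2, 3, 4:
  q  : 0  5  10  15  20
  Δ  : 5  5  5  5
  Δ^2: 0  0  0
  Δ^3: 0  0
  Δ^4: 0
The first differences are constant (5) and nonzero, while all higher differences vanish, so the minimal degree is 1.

1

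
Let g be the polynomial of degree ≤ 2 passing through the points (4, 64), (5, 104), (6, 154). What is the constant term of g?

4

Write g(n) = an^2 + bn + c. Substituting each data point gives a linear system:
  16a + 4b + c = 64
  25a + 5b + c = 104
  36a + 6b + c = 154
Solving the system yields a = 5, b = -5, c = 4.
So g(n) = 5n^2 - 5n + 4.
The constant term is 4.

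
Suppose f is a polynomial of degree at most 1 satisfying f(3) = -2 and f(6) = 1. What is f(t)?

Using the Lagrange interpolation formula with nodes 3, 6:
  L_0(t) = (t - 6) / -3
  L_1(t) = (t - 3) / 3
Then f(t) = -2·L_0(t) + 1·L_1(t).
Expanding and collecting terms gives f(t) = t - 5.
Check: f(6) = 1. ✓

f(t) = t - 5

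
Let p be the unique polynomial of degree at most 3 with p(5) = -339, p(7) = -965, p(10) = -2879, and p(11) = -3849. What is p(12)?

-5015

Using the Lagrange interpolation formula with nodes 5, 7, 10, 11:
  L_0(s) = (s - 7)(s - 10)(s - 11) / -60
  L_1(s) = (s - 5)(s - 10)(s - 11) / 24
  L_2(s) = (s - 5)(s - 7)(s - 11) / -15
  L_3(s) = (s - 5)(s - 7)(s - 10) / 24
Then p(s) = -339·L_0(s) - 965·L_1(s) - 2879·L_2(s) - 3849·L_3(s).
Expanding and collecting terms gives p(s) = -3s^3 + s^2 + 2s + 1.
Evaluating at s = 12: p(12) = -5015.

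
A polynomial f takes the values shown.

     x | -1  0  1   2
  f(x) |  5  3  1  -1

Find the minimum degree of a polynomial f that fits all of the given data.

Forward differences of the values at x = -1, 0, 1, 2:
  f  : 5  3  1  -1
  Δ  : -2  -2  -2
  Δ^2: 0  0
  Δ^3: 0
The first differences are constant (-2) and nonzero, while all higher differences vanish, so the minimal degree is 1.

1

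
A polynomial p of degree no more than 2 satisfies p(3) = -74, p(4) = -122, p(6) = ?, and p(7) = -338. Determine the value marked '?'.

-254

The 3 known points determine the degree-2 polynomial uniquely.
Write p(x) = ax^2 + bx + c. Substituting each data point gives a linear system:
  9a + 3b + c = -74
  16a + 4b + c = -122
  49a + 7b + c = -338
Solving the system yields a = -6, b = -6, c = -2.
So p(x) = -6x^2 - 6x - 2.
Then p(6) = -254.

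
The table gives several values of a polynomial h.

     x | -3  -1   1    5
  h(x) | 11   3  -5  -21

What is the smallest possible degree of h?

1

Divided differences on the nodes -3, -1, 1, 5:
  order 0: 11  3  -5  -21
  order 1: -4  -4  -4
  order 2: 0  0
  order 3: 0
The order-1 divided differences are all -4 (nonzero) and every higher order vanishes, so the data lies on a polynomial of degree exactly 1.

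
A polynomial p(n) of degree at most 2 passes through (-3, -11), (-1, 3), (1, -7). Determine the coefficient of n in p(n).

-5

Write p(n) = an^2 + bn + c. Substituting each data point gives a linear system:
  9a - 3b + c = -11
  a - b + c = 3
  a + b + c = -7
Solving the system yields a = -3, b = -5, c = 1.
So p(n) = -3n² - 5n + 1.
The coefficient of n is -5.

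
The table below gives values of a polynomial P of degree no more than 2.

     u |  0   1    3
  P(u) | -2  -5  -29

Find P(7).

-149

Using the Lagrange interpolation formula with nodes 0, 1, 3:
  L_0(u) = (u - 1)(u - 3) / 3
  L_1(u) = u(u - 3) / -2
  L_2(u) = u(u - 1) / 6
Then P(u) = -2·L_0(u) - 5·L_1(u) - 29·L_2(u).
Expanding and collecting terms gives P(u) = -3u² - 2.
Evaluating at u = 7: P(7) = -149.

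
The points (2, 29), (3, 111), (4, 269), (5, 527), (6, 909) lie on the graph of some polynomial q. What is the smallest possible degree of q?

3

Forward differences of the values at t = 2, 3, 4, 5, 6:
  q  : 29  111  269  527  909
  Δ  : 82  158  258  382
  Δ^2: 76  100  124
  Δ^3: 24  24
  Δ^4: 0
The third differences are constant (24) and nonzero, while all higher differences vanish, so the minimal degree is 3.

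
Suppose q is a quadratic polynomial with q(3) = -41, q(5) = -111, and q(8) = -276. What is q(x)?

q(x) = -4x^2 - 3x + 4

Using the Lagrange interpolation formula with nodes 3, 5, 8:
  L_0(x) = (x - 5)(x - 8) / 10
  L_1(x) = (x - 3)(x - 8) / -6
  L_2(x) = (x - 3)(x - 5) / 15
Then q(x) = -41·L_0(x) - 111·L_1(x) - 276·L_2(x).
Expanding and collecting terms gives q(x) = -4x^2 - 3x + 4.
Check: q(3) = -41. ✓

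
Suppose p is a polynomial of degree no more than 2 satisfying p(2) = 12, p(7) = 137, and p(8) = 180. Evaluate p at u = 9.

Write p(u) = au^2 + bu + c. Substituting each data point gives a linear system:
  4a + 2b + c = 12
  49a + 7b + c = 137
  64a + 8b + c = 180
Solving the system yields a = 3, b = -2, c = 4.
So p(u) = 3u² - 2u + 4.
Then p(9) = 229.

229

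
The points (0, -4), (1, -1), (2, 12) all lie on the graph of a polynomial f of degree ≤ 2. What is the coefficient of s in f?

-2

Write f(s) = as^2 + bs + c. Substituting each data point gives a linear system:
  c = -4
  a + b + c = -1
  4a + 2b + c = 12
Solving the system yields a = 5, b = -2, c = -4.
So f(s) = 5s^2 - 2s - 4.
The coefficient of s is -2.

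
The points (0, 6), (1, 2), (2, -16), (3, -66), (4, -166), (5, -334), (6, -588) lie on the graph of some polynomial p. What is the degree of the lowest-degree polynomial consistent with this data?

Forward differences of the values at n = 0, 1, 2, 3, 4, 5, 6:
  p  : 6  2  -16  -66  -166  -334  -588
  Δ  : -4  -18  -50  -100  -168  -254
  Δ^2: -14  -32  -50  -68  -86
  Δ^3: -18  -18  -18  -18
  Δ^4: 0  0  0
  Δ^5: 0  0
  Δ^6: 0
The third differences are constant (-18) and nonzero, while all higher differences vanish, so the minimal degree is 3.

3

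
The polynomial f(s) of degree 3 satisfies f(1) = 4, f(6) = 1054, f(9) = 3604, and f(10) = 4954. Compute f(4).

Using the Lagrange interpolation formula with nodes 1, 6, 9, 10:
  L_0(s) = (s - 6)(s - 9)(s - 10) / -360
  L_1(s) = (s - 1)(s - 9)(s - 10) / 60
  L_2(s) = (s - 1)(s - 6)(s - 10) / -24
  L_3(s) = (s - 1)(s - 6)(s - 9) / 36
Then f(s) = 4·L_0(s) + 1054·L_1(s) + 3604·L_2(s) + 4954·L_3(s).
Expanding and collecting terms gives f(s) = 5s^3 - 5s + 4.
Evaluating at s = 4: f(4) = 304.

304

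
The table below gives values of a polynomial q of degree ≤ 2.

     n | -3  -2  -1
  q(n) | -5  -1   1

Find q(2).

Using the Lagrange interpolation formula with nodes -3, -2, -1:
  L_0(n) = (n + 2)(n + 1) / 2
  L_1(n) = (n + 3)(n + 1) / -1
  L_2(n) = (n + 3)(n + 2) / 2
Then q(n) = -5·L_0(n) - 1·L_1(n) + 1·L_2(n).
Expanding and collecting terms gives q(n) = -n^2 - n + 1.
Evaluating at n = 2: q(2) = -5.

-5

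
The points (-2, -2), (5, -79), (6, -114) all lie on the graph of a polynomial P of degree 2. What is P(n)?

P(n) = -3n^2 - 2n + 6

Using the Lagrange interpolation formula with nodes -2, 5, 6:
  L_0(n) = (n - 5)(n - 6) / 56
  L_1(n) = (n + 2)(n - 6) / -7
  L_2(n) = (n + 2)(n - 5) / 8
Then P(n) = -2·L_0(n) - 79·L_1(n) - 114·L_2(n).
Expanding and collecting terms gives P(n) = -3n^2 - 2n + 6.
Check: P(6) = -114. ✓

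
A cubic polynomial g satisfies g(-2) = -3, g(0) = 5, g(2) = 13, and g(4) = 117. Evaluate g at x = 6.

413

Forward differences of the values at x = -2, 0, 2, 4:
  g  : -3  5  13  117
  Δ  : 8  8  104
  Δ^2: 0  96
  Δ^3: 96
The third differences are constant, confirming degree 3.
Interpolating (Newton forward form) and evaluating at x = 6 gives g(6) = 413.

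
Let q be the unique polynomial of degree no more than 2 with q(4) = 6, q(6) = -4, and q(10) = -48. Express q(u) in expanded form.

Write q(u) = au^2 + bu + c. Substituting each data point gives a linear system:
  16a + 4b + c = 6
  36a + 6b + c = -4
  100a + 10b + c = -48
Solving the system yields a = -1, b = 5, c = 2.
So q(u) = -u^2 + 5u + 2.
Check: q(4) = 6. ✓

q(u) = -u^2 + 5u + 2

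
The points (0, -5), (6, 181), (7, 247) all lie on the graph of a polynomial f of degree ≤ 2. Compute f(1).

Using the Lagrange interpolation formula with nodes 0, 6, 7:
  L_0(u) = (u - 6)(u - 7) / 42
  L_1(u) = u(u - 7) / -6
  L_2(u) = u(u - 6) / 7
Then f(u) = -5·L_0(u) + 181·L_1(u) + 247·L_2(u).
Expanding and collecting terms gives f(u) = 5u² + u - 5.
Evaluating at u = 1: f(1) = 1.

1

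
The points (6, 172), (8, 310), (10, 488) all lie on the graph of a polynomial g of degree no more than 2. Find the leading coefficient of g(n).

Write g(n) = an^2 + bn + c. Substituting each data point gives a linear system:
  36a + 6b + c = 172
  64a + 8b + c = 310
  100a + 10b + c = 488
Solving the system yields a = 5, b = -1, c = -2.
So g(n) = 5n^2 - n - 2.
The leading coefficient is 5.

5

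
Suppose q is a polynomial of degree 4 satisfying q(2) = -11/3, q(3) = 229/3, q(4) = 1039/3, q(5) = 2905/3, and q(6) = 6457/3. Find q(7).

12469/3

Write q(s) = as^4 + bs^3 + cs^2 + ds + e. Substituting each data point gives a linear system:
  16a + 8b + 4c + 2d + e = -11/3
  81a + 27b + 9c + 3d + e = 229/3
  256a + 64b + 16c + 4d + e = 1039/3
  625a + 125b + 25c + 5d + e = 2905/3
  1296a + 216b + 36c + 6d + e = 6457/3
Solving the system yields a = 2, b = -1, c = -6, d = -1, e = -5/3.
So q(s) = 2s^4 - s^3 - 6s^2 - s - 5/3.
Then q(7) = 12469/3.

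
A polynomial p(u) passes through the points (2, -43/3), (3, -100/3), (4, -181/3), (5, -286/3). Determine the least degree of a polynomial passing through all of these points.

2

Forward differences of the values at u = 2, 3, 4, 5:
  p  : -43/3  -100/3  -181/3  -286/3
  Δ  : -19  -27  -35
  Δ^2: -8  -8
  Δ^3: 0
The second differences are constant (-8) and nonzero, while all higher differences vanish, so the minimal degree is 2.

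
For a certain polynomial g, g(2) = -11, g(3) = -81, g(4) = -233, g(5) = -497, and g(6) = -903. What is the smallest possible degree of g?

3

Divided differences on the nodes 2, 3, 4, 5, 6:
  order 0: -11  -81  -233  -497  -903
  order 1: -70  -152  -264  -406
  order 2: -41  -56  -71
  order 3: -5  -5
  order 4: 0
The order-3 divided differences are all -5 (nonzero) and every higher order vanishes, so the data lies on a polynomial of degree exactly 3.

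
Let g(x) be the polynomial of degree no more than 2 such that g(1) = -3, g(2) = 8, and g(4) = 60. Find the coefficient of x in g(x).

Write g(x) = ax^2 + bx + c. Substituting each data point gives a linear system:
  a + b + c = -3
  4a + 2b + c = 8
  16a + 4b + c = 60
Solving the system yields a = 5, b = -4, c = -4.
So g(x) = 5x^2 - 4x - 4.
The coefficient of x is -4.

-4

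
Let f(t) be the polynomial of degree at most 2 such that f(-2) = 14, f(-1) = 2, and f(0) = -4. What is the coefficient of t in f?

-3

Write f(t) = at^2 + bt + c. Substituting each data point gives a linear system:
  4a - 2b + c = 14
  a - b + c = 2
  c = -4
Solving the system yields a = 3, b = -3, c = -4.
So f(t) = 3t² - 3t - 4.
The coefficient of t is -3.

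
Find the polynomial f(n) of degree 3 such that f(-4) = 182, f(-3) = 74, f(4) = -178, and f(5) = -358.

Using the Lagrange interpolation formula with nodes -4, -3, 4, 5:
  L_0(n) = (n + 3)(n - 4)(n - 5) / -72
  L_1(n) = (n + 4)(n - 4)(n - 5) / 56
  L_2(n) = (n + 4)(n + 3)(n - 5) / -56
  L_3(n) = (n + 4)(n + 3)(n - 4) / 72
Then f(n) = 182·L_0(n) + 74·L_1(n) - 178·L_2(n) - 358·L_3(n).
Expanding and collecting terms gives f(n) = -3n^3 + 3n + 2.
Check: f(-3) = 74. ✓

f(n) = -3n^3 + 3n + 2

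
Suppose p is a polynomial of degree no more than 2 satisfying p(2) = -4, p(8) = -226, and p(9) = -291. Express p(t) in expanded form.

Write p(t) = at^2 + bt + c. Substituting each data point gives a linear system:
  4a + 2b + c = -4
  64a + 8b + c = -226
  81a + 9b + c = -291
Solving the system yields a = -4, b = 3, c = 6.
So p(t) = -4t^2 + 3t + 6.
Check: p(8) = -226. ✓

p(t) = -4t^2 + 3t + 6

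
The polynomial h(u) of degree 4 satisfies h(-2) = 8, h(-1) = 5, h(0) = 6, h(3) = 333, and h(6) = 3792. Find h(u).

Write h(u) = au^4 + bu^3 + cu^2 + du + e. Substituting each data point gives a linear system:
  16a - 8b + 4c - 2d + e = 8
  a - b + c - d + e = 5
  e = 6
  81a + 27b + 9c + 3d + e = 333
  1296a + 216b + 36c + 6d + e = 3792
Solving the system yields a = 2, b = 5, c = 3, d = 1, e = 6.
So h(u) = 2u^4 + 5u^3 + 3u^2 + u + 6.
Check: h(-2) = 8. ✓

h(u) = 2u^4 + 5u^3 + 3u^2 + u + 6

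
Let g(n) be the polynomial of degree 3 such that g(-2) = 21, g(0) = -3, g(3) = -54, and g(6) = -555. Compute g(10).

Using the Lagrange interpolation formula with nodes -2, 0, 3, 6:
  L_0(n) = n(n - 3)(n - 6) / -80
  L_1(n) = (n + 2)(n - 3)(n - 6) / 36
  L_2(n) = (n + 2)n(n - 6) / -45
  L_3(n) = (n + 2)n(n - 3) / 144
Then g(n) = 21·L_0(n) - 3·L_1(n) - 54·L_2(n) - 555·L_3(n).
Expanding and collecting terms gives g(n) = -3n^3 + 2n^2 + 4n - 3.
Evaluating at n = 10: g(10) = -2763.

-2763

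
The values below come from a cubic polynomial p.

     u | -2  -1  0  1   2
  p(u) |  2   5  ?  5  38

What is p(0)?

0

On equispaced nodes a degree-3 polynomial has vanishing fourth forward difference, so
  p(-2) - 4·p(-1) + 6·p(0) - 4·p(1) + p(2) = 0.
Substituting the known values and solving for p(0):
  6·p(0) = 0
  p(0) = 0.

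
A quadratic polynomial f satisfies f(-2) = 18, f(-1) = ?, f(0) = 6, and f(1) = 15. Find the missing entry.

On equispaced nodes a degree-2 polynomial has vanishing third forward difference, so
  - f(-2) + 3·f(-1) - 3·f(0) + f(1) = 0.
Substituting the known values and solving for f(-1):
  3·f(-1) = 21
  f(-1) = 7.

7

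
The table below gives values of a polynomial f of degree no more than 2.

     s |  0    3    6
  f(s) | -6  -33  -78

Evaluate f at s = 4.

-46

Forward differences of the values at s = 0, 3, 6:
  f  : -6  -33  -78
  Δ  : -27  -45
  Δ^2: -18
The second differences are constant, confirming degree 2.
Interpolating (Newton forward form) and evaluating at s = 4 gives f(4) = -46.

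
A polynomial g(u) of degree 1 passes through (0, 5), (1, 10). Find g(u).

g(u) = 5u + 5

Using the Lagrange interpolation formula with nodes 0, 1:
  L_0(u) = (u - 1) / -1
  L_1(u) = u / 1
Then g(u) = 5·L_0(u) + 10·L_1(u).
Expanding and collecting terms gives g(u) = 5u + 5.
Check: g(0) = 5. ✓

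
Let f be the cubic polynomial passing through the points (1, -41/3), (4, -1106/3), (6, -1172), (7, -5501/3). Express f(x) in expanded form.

Using the Lagrange interpolation formula with nodes 1, 4, 6, 7:
  L_0(x) = (x - 4)(x - 6)(x - 7) / -90
  L_1(x) = (x - 1)(x - 6)(x - 7) / 18
  L_2(x) = (x - 1)(x - 4)(x - 7) / -10
  L_3(x) = (x - 1)(x - 4)(x - 6) / 18
Then f(x) = -41/3·L_0(x) - 1106/3·L_1(x) - 1172·L_2(x) - 5501/3·L_3(x).
Expanding and collecting terms gives f(x) = -5x³ - (5/3)x² - 5x - 2.
Check: f(7) = -5501/3. ✓

f(x) = -5x^3 - (5/3)x^2 - 5x - 2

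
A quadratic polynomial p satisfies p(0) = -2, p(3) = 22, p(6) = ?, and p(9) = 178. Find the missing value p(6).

The 3 known points determine the degree-2 polynomial uniquely.
Write p(t) = at^2 + bt + c. Substituting each data point gives a linear system:
  c = -2
  9a + 3b + c = 22
  81a + 9b + c = 178
Solving the system yields a = 2, b = 2, c = -2.
So p(t) = 2t^2 + 2t - 2.
Then p(6) = 82.

82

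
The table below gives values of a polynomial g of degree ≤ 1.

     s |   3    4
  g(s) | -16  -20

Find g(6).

-28

Write g(s) = as + b. Substituting each data point gives a linear system:
  3a + b = -16
  4a + b = -20
Solving the system yields a = -4, b = -4.
So g(s) = -4s - 4.
Then g(6) = -28.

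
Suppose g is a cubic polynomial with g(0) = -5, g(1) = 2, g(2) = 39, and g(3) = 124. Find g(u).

g(u) = 3u^3 + 6u^2 - 2u - 5

Using the Lagrange interpolation formula with nodes 0, 1, 2, 3:
  L_0(u) = (u - 1)(u - 2)(u - 3) / -6
  L_1(u) = u(u - 2)(u - 3) / 2
  L_2(u) = u(u - 1)(u - 3) / -2
  L_3(u) = u(u - 1)(u - 2) / 6
Then g(u) = -5·L_0(u) + 2·L_1(u) + 39·L_2(u) + 124·L_3(u).
Expanding and collecting terms gives g(u) = 3u³ + 6u² - 2u - 5.
Check: g(1) = 2. ✓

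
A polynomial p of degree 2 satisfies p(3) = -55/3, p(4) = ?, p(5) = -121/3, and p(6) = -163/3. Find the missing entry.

-85/3

The 3 known points determine the degree-2 polynomial uniquely.
Write p(x) = ax^2 + bx + c. Substituting each data point gives a linear system:
  9a + 3b + c = -55/3
  25a + 5b + c = -121/3
  36a + 6b + c = -163/3
Solving the system yields a = -1, b = -3, c = -1/3.
So p(x) = -x^2 - 3x - 1/3.
Then p(4) = -85/3.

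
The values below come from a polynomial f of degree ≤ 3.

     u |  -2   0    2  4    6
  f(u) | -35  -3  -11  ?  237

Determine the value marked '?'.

37

On equispaced nodes a degree-3 polynomial has vanishing fourth forward difference, so
  f(-2) - 4·f(0) + 6·f(2) - 4·f(4) + f(6) = 0.
Substituting the known values and solving for f(4):
  -4·f(4) = -148
  f(4) = 37.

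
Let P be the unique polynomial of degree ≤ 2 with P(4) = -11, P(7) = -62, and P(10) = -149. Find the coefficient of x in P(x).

5

Write P(x) = ax^2 + bx + c. Substituting each data point gives a linear system:
  16a + 4b + c = -11
  49a + 7b + c = -62
  100a + 10b + c = -149
Solving the system yields a = -2, b = 5, c = 1.
So P(x) = -2x^2 + 5x + 1.
The coefficient of x is 5.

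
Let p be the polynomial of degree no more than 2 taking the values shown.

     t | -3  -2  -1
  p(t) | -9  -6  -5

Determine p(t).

p(t) = -t^2 - 2t - 6

Using the Lagrange interpolation formula with nodes -3, -2, -1:
  L_0(t) = (t + 2)(t + 1) / 2
  L_1(t) = (t + 3)(t + 1) / -1
  L_2(t) = (t + 3)(t + 2) / 2
Then p(t) = -9·L_0(t) - 6·L_1(t) - 5·L_2(t).
Expanding and collecting terms gives p(t) = -t² - 2t - 6.
Check: p(-3) = -9. ✓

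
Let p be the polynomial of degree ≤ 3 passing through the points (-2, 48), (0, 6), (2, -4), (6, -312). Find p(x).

Write p(x) = ax^3 + bx^2 + cx + d. Substituting each data point gives a linear system:
  -8a + 4b - 2c + d = 48
  d = 6
  8a + 4b + 2c + d = -4
  216a + 36b + 6c + d = -312
Solving the system yields a = -2, b = 4, c = -5, d = 6.
So p(x) = -2x³ + 4x² - 5x + 6.
Check: p(0) = 6. ✓

p(x) = -2x^3 + 4x^2 - 5x + 6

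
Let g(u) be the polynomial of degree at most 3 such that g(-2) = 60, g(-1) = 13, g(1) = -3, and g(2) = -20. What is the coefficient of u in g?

-4

Write g(u) = au^3 + bu^2 + cu + d. Substituting each data point gives a linear system:
  -8a + 4b - 2c + d = 60
  -a + b - c + d = 13
  a + b + c + d = -3
  8a + 4b + 2c + d = -20
Solving the system yields a = -4, b = 5, c = -4, d = 0.
So g(u) = -4u^3 + 5u^2 - 4u.
The coefficient of u is -4.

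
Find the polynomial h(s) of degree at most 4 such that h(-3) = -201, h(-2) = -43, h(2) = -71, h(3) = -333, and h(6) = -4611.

h(s) = -3s^4 - 3s^3 - 3s^2 + 5s + 3

Write h(s) = as^4 + bs^3 + cs^2 + ds + e. Substituting each data point gives a linear system:
  81a - 27b + 9c - 3d + e = -201
  16a - 8b + 4c - 2d + e = -43
  16a + 8b + 4c + 2d + e = -71
  81a + 27b + 9c + 3d + e = -333
  1296a + 216b + 36c + 6d + e = -4611
Solving the system yields a = -3, b = -3, c = -3, d = 5, e = 3.
So h(s) = -3s^4 - 3s^3 - 3s^2 + 5s + 3.
Check: h(6) = -4611. ✓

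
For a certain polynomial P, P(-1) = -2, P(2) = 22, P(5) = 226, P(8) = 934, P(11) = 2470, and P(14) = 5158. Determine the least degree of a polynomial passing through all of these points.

Forward differences of the values at s = -1, 2, 5, 8, 11, 14:
  P  : -2  22  226  934  2470  5158
  Δ  : 24  204  708  1536  2688
  Δ^2: 180  504  828  1152
  Δ^3: 324  324  324
  Δ^4: 0  0
  Δ^5: 0
The third differences are constant (324) and nonzero, while all higher differences vanish, so the minimal degree is 3.

3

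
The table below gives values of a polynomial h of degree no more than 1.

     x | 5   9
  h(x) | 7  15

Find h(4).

Write h(x) = ax + b. Substituting each data point gives a linear system:
  5a + b = 7
  9a + b = 15
Solving the system yields a = 2, b = -3.
So h(x) = 2x - 3.
Then h(4) = 5.

5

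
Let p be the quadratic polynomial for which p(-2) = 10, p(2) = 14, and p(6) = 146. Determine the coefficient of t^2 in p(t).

4

Write p(t) = at^2 + bt + c. Substituting each data point gives a linear system:
  4a - 2b + c = 10
  4a + 2b + c = 14
  36a + 6b + c = 146
Solving the system yields a = 4, b = 1, c = -4.
So p(t) = 4t² + t - 4.
The leading coefficient is 4.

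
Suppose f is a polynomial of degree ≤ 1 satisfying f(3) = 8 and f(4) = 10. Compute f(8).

18

Write f(n) = an + b. Substituting each data point gives a linear system:
  3a + b = 8
  4a + b = 10
Solving the system yields a = 2, b = 2.
So f(n) = 2n + 2.
Then f(8) = 18.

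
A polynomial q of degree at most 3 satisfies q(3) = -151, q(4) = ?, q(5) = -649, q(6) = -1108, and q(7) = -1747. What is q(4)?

The 4 known points determine the degree-3 polynomial uniquely.
Write q(t) = at^3 + bt^2 + ct + d. Substituting each data point gives a linear system:
  27a + 9b + 3c + d = -151
  125a + 25b + 5c + d = -649
  216a + 36b + 6c + d = -1108
  343a + 49b + 7c + d = -1747
Solving the system yields a = -5, b = 0, c = -4, d = -4.
So q(t) = -5t^3 - 4t - 4.
Then q(4) = -340.

-340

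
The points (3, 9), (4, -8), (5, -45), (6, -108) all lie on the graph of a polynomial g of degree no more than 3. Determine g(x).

g(x) = -x^3 + 2x^2 + 6x

Using the Lagrange interpolation formula with nodes 3, 4, 5, 6:
  L_0(x) = (x - 4)(x - 5)(x - 6) / -6
  L_1(x) = (x - 3)(x - 5)(x - 6) / 2
  L_2(x) = (x - 3)(x - 4)(x - 6) / -2
  L_3(x) = (x - 3)(x - 4)(x - 5) / 6
Then g(x) = 9·L_0(x) - 8·L_1(x) - 45·L_2(x) - 108·L_3(x).
Expanding and collecting terms gives g(x) = -x³ + 2x² + 6x.
Check: g(6) = -108. ✓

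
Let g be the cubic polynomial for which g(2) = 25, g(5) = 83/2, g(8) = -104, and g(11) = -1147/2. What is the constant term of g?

4

Write g(t) = at^3 + bt^2 + ct + d. Substituting each data point gives a linear system:
  8a + 4b + 2c + d = 25
  125a + 25b + 5c + d = 83/2
  512a + 64b + 8c + d = -104
  1331a + 121b + 11c + d = -1147/2
Solving the system yields a = -1, b = 6, c = 5/2, d = 4.
So g(t) = -t³ + 6t² + (5/2)t + 4.
The constant term is 4.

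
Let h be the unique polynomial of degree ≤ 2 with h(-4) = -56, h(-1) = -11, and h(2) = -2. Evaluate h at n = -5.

Using the Lagrange interpolation formula with nodes -4, -1, 2:
  L_0(n) = (n + 1)(n - 2) / 18
  L_1(n) = (n + 4)(n - 2) / -9
  L_2(n) = (n + 4)(n + 1) / 18
Then h(n) = -56·L_0(n) - 11·L_1(n) - 2·L_2(n).
Expanding and collecting terms gives h(n) = -2n^2 + 5n - 4.
Evaluating at n = -5: h(-5) = -79.

-79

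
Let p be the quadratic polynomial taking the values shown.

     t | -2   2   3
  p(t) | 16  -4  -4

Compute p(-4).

38

Write p(t) = at^2 + bt + c. Substituting each data point gives a linear system:
  4a - 2b + c = 16
  4a + 2b + c = -4
  9a + 3b + c = -4
Solving the system yields a = 1, b = -5, c = 2.
So p(t) = t² - 5t + 2.
Then p(-4) = 38.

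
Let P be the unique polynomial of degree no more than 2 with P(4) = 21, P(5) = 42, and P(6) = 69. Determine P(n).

P(n) = 3n^2 - 6n - 3

Using the Lagrange interpolation formula with nodes 4, 5, 6:
  L_0(n) = (n - 5)(n - 6) / 2
  L_1(n) = (n - 4)(n - 6) / -1
  L_2(n) = (n - 4)(n - 5) / 2
Then P(n) = 21·L_0(n) + 42·L_1(n) + 69·L_2(n).
Expanding and collecting terms gives P(n) = 3n^2 - 6n - 3.
Check: P(5) = 42. ✓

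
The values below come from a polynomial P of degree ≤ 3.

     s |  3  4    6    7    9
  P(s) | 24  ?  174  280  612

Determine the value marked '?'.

52

The 4 known points determine the degree-3 polynomial uniquely.
Write P(s) = as^3 + bs^2 + cs + d. Substituting each data point gives a linear system:
  27a + 9b + 3c + d = 24
  216a + 36b + 6c + d = 174
  343a + 49b + 7c + d = 280
  729a + 81b + 9c + d = 612
Solving the system yields a = 1, b = -2, c = 5, d = 0.
So P(s) = s³ - 2s² + 5s.
Then P(4) = 52.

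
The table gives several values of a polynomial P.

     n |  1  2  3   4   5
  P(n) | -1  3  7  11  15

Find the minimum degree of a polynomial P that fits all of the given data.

Forward differences of the values at n = 1, 2, 3, 4, 5:
  P  : -1  3  7  11  15
  Δ  : 4  4  4  4
  Δ^2: 0  0  0
  Δ^3: 0  0
  Δ^4: 0
The first differences are constant (4) and nonzero, while all higher differences vanish, so the minimal degree is 1.

1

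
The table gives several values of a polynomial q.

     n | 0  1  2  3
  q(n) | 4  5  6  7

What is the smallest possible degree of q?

Forward differences of the values at n = 0, 1, 2, 3:
  q  : 4  5  6  7
  Δ  : 1  1  1
  Δ^2: 0  0
  Δ^3: 0
The first differences are constant (1) and nonzero, while all higher differences vanish, so the minimal degree is 1.

1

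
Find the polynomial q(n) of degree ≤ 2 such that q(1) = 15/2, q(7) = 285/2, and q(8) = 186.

Write q(n) = an^2 + bn + c. Substituting each data point gives a linear system:
  a + b + c = 15/2
  49a + 7b + c = 285/2
  64a + 8b + c = 186
Solving the system yields a = 3, b = -3/2, c = 6.
So q(n) = 3n² - (3/2)n + 6.
Check: q(7) = 285/2. ✓

q(n) = 3n^2 - (3/2)n + 6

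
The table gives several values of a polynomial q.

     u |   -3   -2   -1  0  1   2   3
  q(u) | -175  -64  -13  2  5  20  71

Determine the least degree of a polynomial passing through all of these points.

3

Forward differences of the values at u = -3, -2, -1, 0, 1, 2, 3:
  q  : -175  -64  -13  2  5  20  71
  Δ  : 111  51  15  3  15  51
  Δ^2: -60  -36  -12  12  36
  Δ^3: 24  24  24  24
  Δ^4: 0  0  0
  Δ^5: 0  0
  Δ^6: 0
The third differences are constant (24) and nonzero, while all higher differences vanish, so the minimal degree is 3.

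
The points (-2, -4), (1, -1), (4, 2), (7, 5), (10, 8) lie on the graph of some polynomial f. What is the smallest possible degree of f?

Forward differences of the values at s = -2, 1, 4, 7, 10:
  f  : -4  -1  2  5  8
  Δ  : 3  3  3  3
  Δ^2: 0  0  0
  Δ^3: 0  0
  Δ^4: 0
The first differences are constant (3) and nonzero, while all higher differences vanish, so the minimal degree is 1.

1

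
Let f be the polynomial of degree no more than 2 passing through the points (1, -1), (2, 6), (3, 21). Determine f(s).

f(s) = 4s^2 - 5s

Write f(s) = as^2 + bs + c. Substituting each data point gives a linear system:
  a + b + c = -1
  4a + 2b + c = 6
  9a + 3b + c = 21
Solving the system yields a = 4, b = -5, c = 0.
So f(s) = 4s^2 - 5s.
Check: f(2) = 6. ✓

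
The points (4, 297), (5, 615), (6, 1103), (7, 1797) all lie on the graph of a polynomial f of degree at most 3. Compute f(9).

3947

Write f(s) = as^3 + bs^2 + cs + d. Substituting each data point gives a linear system:
  64a + 16b + 4c + d = 297
  125a + 25b + 5c + d = 615
  216a + 36b + 6c + d = 1103
  343a + 49b + 7c + d = 1797
Solving the system yields a = 6, b = -5, c = -3, d = 5.
So f(s) = 6s³ - 5s² - 3s + 5.
Then f(9) = 3947.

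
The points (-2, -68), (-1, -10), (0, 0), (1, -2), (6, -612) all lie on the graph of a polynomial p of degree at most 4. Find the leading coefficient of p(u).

Write p(u) = au^4 + bu^3 + cu^2 + du + e. Substituting each data point gives a linear system:
  16a - 8b + 4c - 2d + e = -68
  a - b + c - d + e = -10
  e = 0
  a + b + c + d + e = -2
  1296a + 216b + 36c + 6d + e = -612
Solving the system yields a = -1, b = 4, c = -5, d = 0, e = 0.
So p(u) = -u^4 + 4u^3 - 5u^2.
The leading coefficient is -1.

-1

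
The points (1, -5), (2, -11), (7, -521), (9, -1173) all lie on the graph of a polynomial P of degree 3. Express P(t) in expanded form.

P(t) = -2t^3 + 4t^2 - 4t - 3

Write P(t) = at^3 + bt^2 + ct + d. Substituting each data point gives a linear system:
  a + b + c + d = -5
  8a + 4b + 2c + d = -11
  343a + 49b + 7c + d = -521
  729a + 81b + 9c + d = -1173
Solving the system yields a = -2, b = 4, c = -4, d = -3.
So P(t) = -2t³ + 4t² - 4t - 3.
Check: P(1) = -5. ✓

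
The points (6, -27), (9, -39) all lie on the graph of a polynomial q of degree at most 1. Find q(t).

q(t) = -4t - 3

Write q(t) = at + b. Substituting each data point gives a linear system:
  6a + b = -27
  9a + b = -39
Solving the system yields a = -4, b = -3.
So q(t) = -4t - 3.
Check: q(6) = -27. ✓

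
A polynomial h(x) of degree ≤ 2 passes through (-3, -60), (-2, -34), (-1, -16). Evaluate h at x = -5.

Write h(x) = ax^2 + bx + c. Substituting each data point gives a linear system:
  9a - 3b + c = -60
  4a - 2b + c = -34
  a - b + c = -16
Solving the system yields a = -4, b = 6, c = -6.
So h(x) = -4x² + 6x - 6.
Then h(-5) = -136.

-136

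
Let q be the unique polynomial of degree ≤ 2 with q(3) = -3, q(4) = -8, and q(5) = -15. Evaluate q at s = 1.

1

Using the Lagrange interpolation formula with nodes 3, 4, 5:
  L_0(s) = (s - 4)(s - 5) / 2
  L_1(s) = (s - 3)(s - 5) / -1
  L_2(s) = (s - 3)(s - 4) / 2
Then q(s) = -3·L_0(s) - 8·L_1(s) - 15·L_2(s).
Expanding and collecting terms gives q(s) = -s² + 2s.
Evaluating at s = 1: q(1) = 1.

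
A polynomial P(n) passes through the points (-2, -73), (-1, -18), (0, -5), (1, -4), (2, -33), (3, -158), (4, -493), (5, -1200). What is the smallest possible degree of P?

4

Forward differences of the values at n = -2, -1, 0, 1, 2, 3, 4, 5:
  P  : -73  -18  -5  -4  -33  -158  -493  -1200
  Δ  : 55  13  1  -29  -125  -335  -707
  Δ^2: -42  -12  -30  -96  -210  -372
  Δ^3: 30  -18  -66  -114  -162
  Δ^4: -48  -48  -48  -48
  Δ^5: 0  0  0
  Δ^6: 0  0
  Δ^7: 0
The fourth differences are constant (-48) and nonzero, while all higher differences vanish, so the minimal degree is 4.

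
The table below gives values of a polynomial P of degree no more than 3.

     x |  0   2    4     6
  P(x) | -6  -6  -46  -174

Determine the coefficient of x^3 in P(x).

Write P(x) = ax^3 + bx^2 + cx + d. Substituting each data point gives a linear system:
  d = -6
  8a + 4b + 2c + d = -6
  64a + 16b + 4c + d = -46
  216a + 36b + 6c + d = -174
Solving the system yields a = -1, b = 1, c = 2, d = -6.
So P(x) = -x^3 + x^2 + 2x - 6.
The leading coefficient is -1.

-1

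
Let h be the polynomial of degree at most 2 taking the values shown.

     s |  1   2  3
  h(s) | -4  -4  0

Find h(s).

h(s) = 2s^2 - 6s

Write h(s) = as^2 + bs + c. Substituting each data point gives a linear system:
  a + b + c = -4
  4a + 2b + c = -4
  9a + 3b + c = 0
Solving the system yields a = 2, b = -6, c = 0.
So h(s) = 2s² - 6s.
Check: h(3) = 0. ✓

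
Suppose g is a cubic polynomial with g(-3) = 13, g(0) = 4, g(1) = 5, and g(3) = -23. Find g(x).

Write g(x) = ax^3 + bx^2 + cx + d. Substituting each data point gives a linear system:
  -27a + 9b - 3c + d = 13
  d = 4
  a + b + c + d = 5
  27a + 9b + 3c + d = -23
Solving the system yields a = -1, b = -1, c = 3, d = 4.
So g(x) = -x^3 - x^2 + 3x + 4.
Check: g(-3) = 13. ✓

g(x) = -x^3 - x^2 + 3x + 4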